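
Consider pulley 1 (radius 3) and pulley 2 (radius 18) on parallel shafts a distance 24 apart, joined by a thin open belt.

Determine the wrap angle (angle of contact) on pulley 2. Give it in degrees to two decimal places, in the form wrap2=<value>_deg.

open belt: β = asin((r2−r1)/C) = asin(15/24) = 38.6822°
wrap1 = π − 2β = 102.6356°
wrap2 = π + 2β = 257.3644°

wrap2=257.36_deg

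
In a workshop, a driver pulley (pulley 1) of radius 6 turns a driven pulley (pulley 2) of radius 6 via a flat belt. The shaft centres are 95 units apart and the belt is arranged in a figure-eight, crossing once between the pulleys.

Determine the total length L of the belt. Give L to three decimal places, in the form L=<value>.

crossed belt: β = asin((r1+r2)/C) = asin(12/95) = 7.2567°
wrap1 = wrap2 = π + 2β = 194.5135°
tangent length = C·cosβ = 94.2391
L = (r1+r2)·wrap + 2·C·cosβ = 12·3.3949 + 2·94.2391 = 229.2169

L=229.217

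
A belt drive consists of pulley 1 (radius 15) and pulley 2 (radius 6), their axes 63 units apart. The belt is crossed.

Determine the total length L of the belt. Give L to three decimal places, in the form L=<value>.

crossed belt: β = asin((r1+r2)/C) = asin(21/63) = 19.4712°
wrap1 = wrap2 = π + 2β = 218.9424°
tangent length = C·cosβ = 59.3970
L = (r1+r2)·wrap + 2·C·cosβ = 21·3.8213 + 2·59.3970 = 199.0405

L=199.041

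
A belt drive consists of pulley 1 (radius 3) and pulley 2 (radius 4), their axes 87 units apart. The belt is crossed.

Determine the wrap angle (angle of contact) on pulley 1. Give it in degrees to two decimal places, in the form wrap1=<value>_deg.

wrap1=189.23_deg

crossed belt: β = asin((r1+r2)/C) = asin(7/87) = 4.6150°
wrap1 = wrap2 = π + 2β = 189.2300°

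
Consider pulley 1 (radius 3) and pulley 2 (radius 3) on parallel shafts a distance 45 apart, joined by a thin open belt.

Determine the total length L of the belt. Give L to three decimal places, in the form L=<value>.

open belt: β = asin((r2−r1)/C) = asin(0/45) = 0.0000°
wrap1 = π − 2β = 180.0000°
wrap2 = π + 2β = 180.0000°
tangent length = C·cosβ = 45.0000
L = r1·wrap1 + r2·wrap2 + 2·C·cosβ = 3·3.1416 + 3·3.1416 + 2·45.0000 = 108.8496

L=108.850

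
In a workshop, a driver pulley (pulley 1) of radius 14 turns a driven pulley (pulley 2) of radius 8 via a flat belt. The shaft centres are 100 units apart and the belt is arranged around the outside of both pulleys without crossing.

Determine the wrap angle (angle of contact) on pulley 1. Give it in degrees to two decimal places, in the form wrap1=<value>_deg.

open belt: β = asin((r2−r1)/C) = asin(-6/100) = -3.4398°
wrap1 = π − 2β = 186.8796°
wrap2 = π + 2β = 173.1204°

wrap1=186.88_deg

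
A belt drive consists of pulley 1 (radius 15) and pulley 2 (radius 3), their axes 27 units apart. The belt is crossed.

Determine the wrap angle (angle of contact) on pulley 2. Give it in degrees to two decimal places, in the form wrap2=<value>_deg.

crossed belt: β = asin((r1+r2)/C) = asin(18/27) = 41.8103°
wrap1 = wrap2 = π + 2β = 263.6206°

wrap2=263.62_deg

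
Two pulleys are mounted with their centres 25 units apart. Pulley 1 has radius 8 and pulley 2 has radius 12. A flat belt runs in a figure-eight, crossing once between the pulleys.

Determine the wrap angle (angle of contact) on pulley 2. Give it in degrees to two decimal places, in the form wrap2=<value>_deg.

wrap2=286.26_deg

crossed belt: β = asin((r1+r2)/C) = asin(20/25) = 53.1301°
wrap1 = wrap2 = π + 2β = 286.2602°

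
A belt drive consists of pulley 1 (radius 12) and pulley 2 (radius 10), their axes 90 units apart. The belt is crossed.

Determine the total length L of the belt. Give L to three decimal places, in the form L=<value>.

crossed belt: β = asin((r1+r2)/C) = asin(22/90) = 14.1490°
wrap1 = wrap2 = π + 2β = 208.2980°
tangent length = C·cosβ = 87.2697
L = (r1+r2)·wrap + 2·C·cosβ = 22·3.6355 + 2·87.2697 = 254.5201

L=254.520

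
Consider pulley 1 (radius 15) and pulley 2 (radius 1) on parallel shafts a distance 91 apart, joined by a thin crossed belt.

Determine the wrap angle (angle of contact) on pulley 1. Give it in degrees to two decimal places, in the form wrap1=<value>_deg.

wrap1=200.25_deg

crossed belt: β = asin((r1+r2)/C) = asin(16/91) = 10.1266°
wrap1 = wrap2 = π + 2β = 200.2532°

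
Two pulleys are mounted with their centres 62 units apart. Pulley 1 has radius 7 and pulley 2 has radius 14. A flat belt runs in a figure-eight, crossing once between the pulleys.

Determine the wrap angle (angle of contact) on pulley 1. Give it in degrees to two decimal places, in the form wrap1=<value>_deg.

crossed belt: β = asin((r1+r2)/C) = asin(21/62) = 19.7983°
wrap1 = wrap2 = π + 2β = 219.5966°

wrap1=219.60_deg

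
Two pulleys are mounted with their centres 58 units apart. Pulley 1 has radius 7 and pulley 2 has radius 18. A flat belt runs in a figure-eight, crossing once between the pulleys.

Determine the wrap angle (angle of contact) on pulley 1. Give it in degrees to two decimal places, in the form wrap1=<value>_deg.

wrap1=231.07_deg

crossed belt: β = asin((r1+r2)/C) = asin(25/58) = 25.5332°
wrap1 = wrap2 = π + 2β = 231.0665°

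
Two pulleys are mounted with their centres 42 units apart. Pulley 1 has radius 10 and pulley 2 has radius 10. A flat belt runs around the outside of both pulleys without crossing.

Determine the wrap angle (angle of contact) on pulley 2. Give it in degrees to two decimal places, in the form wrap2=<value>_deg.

open belt: β = asin((r2−r1)/C) = asin(0/42) = 0.0000°
wrap1 = π − 2β = 180.0000°
wrap2 = π + 2β = 180.0000°

wrap2=180.00_deg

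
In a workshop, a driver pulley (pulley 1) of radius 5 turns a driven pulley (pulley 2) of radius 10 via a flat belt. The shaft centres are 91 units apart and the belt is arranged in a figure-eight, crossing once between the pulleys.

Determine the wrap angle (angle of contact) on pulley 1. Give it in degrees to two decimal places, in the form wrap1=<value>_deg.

crossed belt: β = asin((r1+r2)/C) = asin(15/91) = 9.4877°
wrap1 = wrap2 = π + 2β = 198.9753°

wrap1=198.98_deg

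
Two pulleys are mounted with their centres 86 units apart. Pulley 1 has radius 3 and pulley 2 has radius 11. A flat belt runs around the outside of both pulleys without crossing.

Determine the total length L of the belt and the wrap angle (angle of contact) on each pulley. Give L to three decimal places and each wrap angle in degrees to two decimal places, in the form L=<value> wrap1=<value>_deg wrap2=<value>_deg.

open belt: β = asin((r2−r1)/C) = asin(8/86) = 5.3376°
wrap1 = π − 2β = 169.3249°
wrap2 = π + 2β = 190.6751°
tangent length = C·cosβ = 85.6271
L = r1·wrap1 + r2·wrap2 + 2·C·cosβ = 3·2.9553 + 11·3.3279 + 2·85.6271 = 216.7270

L=216.727 wrap1=169.32_deg wrap2=190.68_deg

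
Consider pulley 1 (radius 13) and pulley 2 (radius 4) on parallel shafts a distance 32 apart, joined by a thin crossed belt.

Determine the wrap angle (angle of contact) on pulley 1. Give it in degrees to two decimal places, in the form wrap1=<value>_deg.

crossed belt: β = asin((r1+r2)/C) = asin(17/32) = 32.0900°
wrap1 = wrap2 = π + 2β = 244.1799°

wrap1=244.18_deg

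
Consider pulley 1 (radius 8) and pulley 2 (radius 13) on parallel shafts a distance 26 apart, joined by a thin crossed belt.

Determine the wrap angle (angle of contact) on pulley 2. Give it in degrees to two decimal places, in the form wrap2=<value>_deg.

wrap2=287.74_deg

crossed belt: β = asin((r1+r2)/C) = asin(21/26) = 53.8711°
wrap1 = wrap2 = π + 2β = 287.7421°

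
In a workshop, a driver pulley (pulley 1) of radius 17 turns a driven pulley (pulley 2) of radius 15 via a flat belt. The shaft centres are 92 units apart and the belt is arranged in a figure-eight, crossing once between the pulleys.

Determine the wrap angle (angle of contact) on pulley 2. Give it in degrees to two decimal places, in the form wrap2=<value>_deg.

crossed belt: β = asin((r1+r2)/C) = asin(32/92) = 20.3544°
wrap1 = wrap2 = π + 2β = 220.7088°

wrap2=220.71_deg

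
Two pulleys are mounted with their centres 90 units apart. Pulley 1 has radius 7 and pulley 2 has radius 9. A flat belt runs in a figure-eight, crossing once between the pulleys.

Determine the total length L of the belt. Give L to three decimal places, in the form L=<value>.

crossed belt: β = asin((r1+r2)/C) = asin(16/90) = 10.2403°
wrap1 = wrap2 = π + 2β = 200.4807°
tangent length = C·cosβ = 88.5664
L = (r1+r2)·wrap + 2·C·cosβ = 16·3.4990 + 2·88.5664 = 233.1175

L=233.117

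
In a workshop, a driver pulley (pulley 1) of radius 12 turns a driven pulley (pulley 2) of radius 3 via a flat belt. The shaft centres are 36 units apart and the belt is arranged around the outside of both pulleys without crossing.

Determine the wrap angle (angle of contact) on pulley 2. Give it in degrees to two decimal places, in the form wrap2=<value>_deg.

wrap2=151.04_deg

open belt: β = asin((r2−r1)/C) = asin(-9/36) = -14.4775°
wrap1 = π − 2β = 208.9550°
wrap2 = π + 2β = 151.0450°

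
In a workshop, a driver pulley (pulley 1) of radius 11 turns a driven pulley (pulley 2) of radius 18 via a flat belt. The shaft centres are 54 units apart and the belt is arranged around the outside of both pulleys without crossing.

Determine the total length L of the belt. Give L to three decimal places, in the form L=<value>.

L=200.015

open belt: β = asin((r2−r1)/C) = asin(7/54) = 7.4482°
wrap1 = π − 2β = 165.1036°
wrap2 = π + 2β = 194.8964°
tangent length = C·cosβ = 53.5444
L = r1·wrap1 + r2·wrap2 + 2·C·cosβ = 11·2.8816 + 18·3.4016 + 2·53.5444 = 200.0149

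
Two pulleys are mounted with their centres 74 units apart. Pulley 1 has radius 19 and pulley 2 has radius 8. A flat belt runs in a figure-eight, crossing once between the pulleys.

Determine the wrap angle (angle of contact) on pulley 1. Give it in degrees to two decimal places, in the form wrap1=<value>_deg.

wrap1=222.80_deg

crossed belt: β = asin((r1+r2)/C) = asin(27/74) = 21.3993°
wrap1 = wrap2 = π + 2β = 222.7985°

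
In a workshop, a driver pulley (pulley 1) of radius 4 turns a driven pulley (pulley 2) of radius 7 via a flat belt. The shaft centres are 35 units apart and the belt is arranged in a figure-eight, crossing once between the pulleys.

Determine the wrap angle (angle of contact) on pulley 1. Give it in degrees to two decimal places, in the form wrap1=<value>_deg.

wrap1=216.64_deg

crossed belt: β = asin((r1+r2)/C) = asin(11/35) = 18.3177°
wrap1 = wrap2 = π + 2β = 216.6354°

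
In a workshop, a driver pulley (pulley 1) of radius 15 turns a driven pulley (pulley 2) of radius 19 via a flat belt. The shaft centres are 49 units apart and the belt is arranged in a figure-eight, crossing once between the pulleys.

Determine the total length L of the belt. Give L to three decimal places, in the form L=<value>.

crossed belt: β = asin((r1+r2)/C) = asin(34/49) = 43.9378°
wrap1 = wrap2 = π + 2β = 267.8757°
tangent length = C·cosβ = 35.2846
L = (r1+r2)·wrap + 2·C·cosβ = 34·4.6753 + 2·35.2846 = 229.5297

L=229.530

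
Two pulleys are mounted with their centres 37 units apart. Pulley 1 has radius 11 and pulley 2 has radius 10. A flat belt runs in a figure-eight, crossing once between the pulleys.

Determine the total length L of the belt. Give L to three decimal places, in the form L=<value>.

L=152.249

crossed belt: β = asin((r1+r2)/C) = asin(21/37) = 34.5808°
wrap1 = wrap2 = π + 2β = 249.1616°
tangent length = C·cosβ = 30.4631
L = (r1+r2)·wrap + 2·C·cosβ = 21·4.3487 + 2·30.4631 = 152.2487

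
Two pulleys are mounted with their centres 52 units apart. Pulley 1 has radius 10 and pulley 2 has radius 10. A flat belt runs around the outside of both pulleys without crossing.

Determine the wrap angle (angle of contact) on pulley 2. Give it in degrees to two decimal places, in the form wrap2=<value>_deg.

open belt: β = asin((r2−r1)/C) = asin(0/52) = 0.0000°
wrap1 = π − 2β = 180.0000°
wrap2 = π + 2β = 180.0000°

wrap2=180.00_deg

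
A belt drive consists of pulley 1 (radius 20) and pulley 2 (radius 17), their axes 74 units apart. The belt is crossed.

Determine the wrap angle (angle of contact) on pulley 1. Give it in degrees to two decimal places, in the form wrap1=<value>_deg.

crossed belt: β = asin((r1+r2)/C) = asin(37/74) = 30.0000°
wrap1 = wrap2 = π + 2β = 240.0000°

wrap1=240.00_deg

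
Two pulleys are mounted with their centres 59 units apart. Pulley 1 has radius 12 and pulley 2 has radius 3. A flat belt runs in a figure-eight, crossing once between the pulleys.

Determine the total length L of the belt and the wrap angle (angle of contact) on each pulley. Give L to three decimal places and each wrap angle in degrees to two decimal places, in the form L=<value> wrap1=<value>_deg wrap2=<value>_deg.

L=168.958 wrap1=209.46_deg wrap2=209.46_deg

crossed belt: β = asin((r1+r2)/C) = asin(15/59) = 14.7284°
wrap1 = wrap2 = π + 2β = 209.4568°
tangent length = C·cosβ = 57.0614
L = (r1+r2)·wrap + 2·C·cosβ = 15·3.6557 + 2·57.0614 = 168.9584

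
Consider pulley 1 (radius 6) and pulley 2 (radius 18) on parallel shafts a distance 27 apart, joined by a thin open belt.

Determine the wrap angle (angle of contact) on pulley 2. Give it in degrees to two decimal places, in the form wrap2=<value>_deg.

wrap2=232.78_deg

open belt: β = asin((r2−r1)/C) = asin(12/27) = 26.3878°
wrap1 = π − 2β = 127.2244°
wrap2 = π + 2β = 232.7756°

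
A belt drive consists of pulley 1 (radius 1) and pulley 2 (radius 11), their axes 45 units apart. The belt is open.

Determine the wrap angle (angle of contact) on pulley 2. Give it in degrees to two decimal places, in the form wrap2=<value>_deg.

wrap2=205.68_deg

open belt: β = asin((r2−r1)/C) = asin(10/45) = 12.8396°
wrap1 = π − 2β = 154.3208°
wrap2 = π + 2β = 205.6792°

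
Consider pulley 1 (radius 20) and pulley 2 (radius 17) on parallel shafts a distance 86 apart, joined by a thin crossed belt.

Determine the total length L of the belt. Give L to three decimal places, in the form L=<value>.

crossed belt: β = asin((r1+r2)/C) = asin(37/86) = 25.4823°
wrap1 = wrap2 = π + 2β = 230.9646°
tangent length = C·cosβ = 77.6338
L = (r1+r2)·wrap + 2·C·cosβ = 37·4.0311 + 2·77.6338 = 304.4180

L=304.418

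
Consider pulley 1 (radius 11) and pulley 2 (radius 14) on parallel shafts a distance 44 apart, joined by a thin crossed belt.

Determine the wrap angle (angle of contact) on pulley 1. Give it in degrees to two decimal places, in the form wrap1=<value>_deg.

wrap1=249.25_deg

crossed belt: β = asin((r1+r2)/C) = asin(25/44) = 34.6235°
wrap1 = wrap2 = π + 2β = 249.2471°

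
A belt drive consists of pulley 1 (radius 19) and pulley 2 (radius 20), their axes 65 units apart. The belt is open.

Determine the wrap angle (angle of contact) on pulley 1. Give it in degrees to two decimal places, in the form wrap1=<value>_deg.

open belt: β = asin((r2−r1)/C) = asin(1/65) = 0.8815°
wrap1 = π − 2β = 178.2370°
wrap2 = π + 2β = 181.7630°

wrap1=178.24_deg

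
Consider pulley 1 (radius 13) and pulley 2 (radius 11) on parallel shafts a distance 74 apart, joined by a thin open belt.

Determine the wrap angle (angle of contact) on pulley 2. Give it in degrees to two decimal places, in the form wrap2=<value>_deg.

open belt: β = asin((r2−r1)/C) = asin(-2/74) = -1.5487°
wrap1 = π − 2β = 183.0974°
wrap2 = π + 2β = 176.9026°

wrap2=176.90_deg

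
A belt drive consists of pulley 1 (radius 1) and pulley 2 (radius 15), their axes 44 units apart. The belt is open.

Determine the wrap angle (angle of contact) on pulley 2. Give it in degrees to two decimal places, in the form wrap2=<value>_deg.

open belt: β = asin((r2−r1)/C) = asin(14/44) = 18.5530°
wrap1 = π − 2β = 142.8940°
wrap2 = π + 2β = 217.1060°

wrap2=217.11_deg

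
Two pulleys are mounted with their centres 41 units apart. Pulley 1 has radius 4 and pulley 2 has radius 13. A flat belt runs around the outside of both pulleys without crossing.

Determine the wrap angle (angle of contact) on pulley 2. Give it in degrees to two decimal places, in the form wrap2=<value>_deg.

wrap2=205.36_deg

open belt: β = asin((r2−r1)/C) = asin(9/41) = 12.6804°
wrap1 = π − 2β = 154.6392°
wrap2 = π + 2β = 205.3608°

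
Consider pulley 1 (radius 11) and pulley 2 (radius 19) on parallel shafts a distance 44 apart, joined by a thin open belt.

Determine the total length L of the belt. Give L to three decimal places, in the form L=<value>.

open belt: β = asin((r2−r1)/C) = asin(8/44) = 10.4757°
wrap1 = π − 2β = 159.0486°
wrap2 = π + 2β = 200.9514°
tangent length = C·cosβ = 43.2666
L = r1·wrap1 + r2·wrap2 + 2·C·cosβ = 11·2.7759 + 19·3.5073 + 2·43.2666 = 183.7064

L=183.706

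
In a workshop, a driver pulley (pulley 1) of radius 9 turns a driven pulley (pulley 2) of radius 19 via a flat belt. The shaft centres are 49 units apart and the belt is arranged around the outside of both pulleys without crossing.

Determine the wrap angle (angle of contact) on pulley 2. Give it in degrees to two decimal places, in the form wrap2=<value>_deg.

wrap2=203.55_deg

open belt: β = asin((r2−r1)/C) = asin(10/49) = 11.7757°
wrap1 = π − 2β = 156.4485°
wrap2 = π + 2β = 203.5515°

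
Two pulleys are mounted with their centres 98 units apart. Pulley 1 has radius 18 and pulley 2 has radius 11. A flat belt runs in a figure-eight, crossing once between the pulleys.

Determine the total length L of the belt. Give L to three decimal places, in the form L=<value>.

L=295.752

crossed belt: β = asin((r1+r2)/C) = asin(29/98) = 17.2126°
wrap1 = wrap2 = π + 2β = 214.4252°
tangent length = C·cosβ = 93.6109
L = (r1+r2)·wrap + 2·C·cosβ = 29·3.7424 + 2·93.6109 = 295.7522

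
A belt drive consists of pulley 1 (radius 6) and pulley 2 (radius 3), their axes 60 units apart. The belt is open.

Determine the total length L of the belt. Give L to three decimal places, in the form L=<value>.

open belt: β = asin((r2−r1)/C) = asin(-3/60) = -2.8660°
wrap1 = π − 2β = 185.7320°
wrap2 = π + 2β = 174.2680°
tangent length = C·cosβ = 59.9250
L = r1·wrap1 + r2·wrap2 + 2·C·cosβ = 6·3.2416 + 3·3.0416 + 2·59.9250 = 148.4244

L=148.424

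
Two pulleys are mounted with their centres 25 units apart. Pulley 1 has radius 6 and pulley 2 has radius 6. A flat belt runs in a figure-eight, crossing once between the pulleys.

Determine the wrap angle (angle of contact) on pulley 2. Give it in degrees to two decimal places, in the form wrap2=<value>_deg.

wrap2=237.37_deg

crossed belt: β = asin((r1+r2)/C) = asin(12/25) = 28.6854°
wrap1 = wrap2 = π + 2β = 237.3708°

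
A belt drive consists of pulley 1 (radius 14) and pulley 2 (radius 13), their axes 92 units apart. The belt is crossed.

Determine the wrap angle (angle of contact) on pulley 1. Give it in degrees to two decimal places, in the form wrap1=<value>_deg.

wrap1=214.13_deg

crossed belt: β = asin((r1+r2)/C) = asin(27/92) = 17.0663°
wrap1 = wrap2 = π + 2β = 214.1326°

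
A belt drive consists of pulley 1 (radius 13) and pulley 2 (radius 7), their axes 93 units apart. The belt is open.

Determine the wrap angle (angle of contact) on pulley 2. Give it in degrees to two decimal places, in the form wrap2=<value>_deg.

wrap2=172.60_deg

open belt: β = asin((r2−r1)/C) = asin(-6/93) = -3.6991°
wrap1 = π − 2β = 187.3981°
wrap2 = π + 2β = 172.6019°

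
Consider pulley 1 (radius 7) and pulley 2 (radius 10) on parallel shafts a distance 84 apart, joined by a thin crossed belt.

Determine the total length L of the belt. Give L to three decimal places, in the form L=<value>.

L=224.859

crossed belt: β = asin((r1+r2)/C) = asin(17/84) = 11.6762°
wrap1 = wrap2 = π + 2β = 203.3525°
tangent length = C·cosβ = 82.2618
L = (r1+r2)·wrap + 2·C·cosβ = 17·3.5492 + 2·82.2618 = 224.8594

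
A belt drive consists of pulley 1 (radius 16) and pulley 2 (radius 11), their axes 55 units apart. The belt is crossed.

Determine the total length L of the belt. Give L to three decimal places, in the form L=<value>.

L=208.365

crossed belt: β = asin((r1+r2)/C) = asin(27/55) = 29.4004°
wrap1 = wrap2 = π + 2β = 238.8007°
tangent length = C·cosβ = 47.9166
L = (r1+r2)·wrap + 2·C·cosβ = 27·4.1679 + 2·47.9166 = 208.3654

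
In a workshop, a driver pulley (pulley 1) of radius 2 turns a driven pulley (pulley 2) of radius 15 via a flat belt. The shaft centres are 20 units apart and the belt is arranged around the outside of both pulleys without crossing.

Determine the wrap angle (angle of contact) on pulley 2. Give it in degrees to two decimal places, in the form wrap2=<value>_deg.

open belt: β = asin((r2−r1)/C) = asin(13/20) = 40.5416°
wrap1 = π − 2β = 98.9168°
wrap2 = π + 2β = 261.0832°

wrap2=261.08_deg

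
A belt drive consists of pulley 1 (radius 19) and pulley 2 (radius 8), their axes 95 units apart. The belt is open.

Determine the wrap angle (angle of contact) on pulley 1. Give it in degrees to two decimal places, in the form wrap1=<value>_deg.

open belt: β = asin((r2−r1)/C) = asin(-11/95) = -6.6492°
wrap1 = π − 2β = 193.2983°
wrap2 = π + 2β = 166.7017°

wrap1=193.30_deg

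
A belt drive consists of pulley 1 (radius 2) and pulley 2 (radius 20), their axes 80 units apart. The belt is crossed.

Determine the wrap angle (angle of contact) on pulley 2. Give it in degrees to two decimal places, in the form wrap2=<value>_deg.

crossed belt: β = asin((r1+r2)/C) = asin(22/80) = 15.9620°
wrap1 = wrap2 = π + 2β = 211.9240°

wrap2=211.92_deg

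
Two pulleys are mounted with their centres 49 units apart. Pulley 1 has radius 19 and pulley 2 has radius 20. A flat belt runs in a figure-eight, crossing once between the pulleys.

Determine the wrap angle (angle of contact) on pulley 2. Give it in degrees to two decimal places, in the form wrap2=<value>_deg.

wrap2=285.48_deg

crossed belt: β = asin((r1+r2)/C) = asin(39/49) = 52.7421°
wrap1 = wrap2 = π + 2β = 285.4842°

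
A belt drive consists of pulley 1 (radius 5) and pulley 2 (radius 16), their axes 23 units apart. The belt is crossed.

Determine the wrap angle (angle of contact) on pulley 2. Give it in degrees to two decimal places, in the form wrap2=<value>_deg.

crossed belt: β = asin((r1+r2)/C) = asin(21/23) = 65.9294°
wrap1 = wrap2 = π + 2β = 311.8588°

wrap2=311.86_deg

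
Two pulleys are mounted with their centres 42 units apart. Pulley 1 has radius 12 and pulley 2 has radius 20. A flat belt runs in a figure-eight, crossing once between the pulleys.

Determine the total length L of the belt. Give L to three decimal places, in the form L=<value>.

crossed belt: β = asin((r1+r2)/C) = asin(32/42) = 49.6324°
wrap1 = wrap2 = π + 2β = 279.2648°
tangent length = C·cosβ = 27.2029
L = (r1+r2)·wrap + 2·C·cosβ = 32·4.8741 + 2·27.2029 = 210.3768

L=210.377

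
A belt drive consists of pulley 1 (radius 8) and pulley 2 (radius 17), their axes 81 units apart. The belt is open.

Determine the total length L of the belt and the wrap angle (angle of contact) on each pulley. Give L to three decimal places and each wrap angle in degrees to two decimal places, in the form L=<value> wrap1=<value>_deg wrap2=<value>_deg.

L=241.541 wrap1=167.24_deg wrap2=192.76_deg

open belt: β = asin((r2−r1)/C) = asin(9/81) = 6.3794°
wrap1 = π − 2β = 167.2413°
wrap2 = π + 2β = 192.7587°
tangent length = C·cosβ = 80.4984
L = r1·wrap1 + r2·wrap2 + 2·C·cosβ = 8·2.9189 + 17·3.3643 + 2·80.4984 = 241.5408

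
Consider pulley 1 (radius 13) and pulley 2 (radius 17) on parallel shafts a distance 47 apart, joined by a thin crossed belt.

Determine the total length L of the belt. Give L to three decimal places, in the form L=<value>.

L=208.145

crossed belt: β = asin((r1+r2)/C) = asin(30/47) = 39.6650°
wrap1 = wrap2 = π + 2β = 259.3300°
tangent length = C·cosβ = 36.1801
L = (r1+r2)·wrap + 2·C·cosβ = 30·4.5262 + 2·36.1801 = 208.1451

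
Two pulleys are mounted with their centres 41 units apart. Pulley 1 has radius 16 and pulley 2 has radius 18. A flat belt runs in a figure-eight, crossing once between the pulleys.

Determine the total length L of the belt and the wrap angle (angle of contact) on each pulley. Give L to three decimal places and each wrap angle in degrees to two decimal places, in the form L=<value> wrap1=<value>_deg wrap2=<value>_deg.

L=219.130 wrap1=292.05_deg wrap2=292.05_deg

crossed belt: β = asin((r1+r2)/C) = asin(34/41) = 56.0236°
wrap1 = wrap2 = π + 2β = 292.0473°
tangent length = C·cosβ = 22.9129
L = (r1+r2)·wrap + 2·C·cosβ = 34·5.0972 + 2·22.9129 = 219.1301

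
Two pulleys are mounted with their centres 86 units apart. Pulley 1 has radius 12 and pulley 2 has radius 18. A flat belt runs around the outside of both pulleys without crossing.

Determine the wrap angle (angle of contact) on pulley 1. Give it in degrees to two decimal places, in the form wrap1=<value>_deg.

open belt: β = asin((r2−r1)/C) = asin(6/86) = 4.0006°
wrap1 = π − 2β = 171.9987°
wrap2 = π + 2β = 188.0013°

wrap1=172.00_deg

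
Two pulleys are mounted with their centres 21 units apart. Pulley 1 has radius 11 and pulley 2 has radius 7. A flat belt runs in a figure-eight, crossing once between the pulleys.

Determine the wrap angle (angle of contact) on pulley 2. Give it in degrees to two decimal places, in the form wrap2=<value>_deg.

crossed belt: β = asin((r1+r2)/C) = asin(18/21) = 58.9973°
wrap1 = wrap2 = π + 2β = 297.9946°

wrap2=297.99_deg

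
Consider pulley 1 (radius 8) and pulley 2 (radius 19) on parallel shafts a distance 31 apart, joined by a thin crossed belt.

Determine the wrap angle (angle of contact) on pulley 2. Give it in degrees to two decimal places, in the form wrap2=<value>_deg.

crossed belt: β = asin((r1+r2)/C) = asin(27/31) = 60.5713°
wrap1 = wrap2 = π + 2β = 301.1426°

wrap2=301.14_deg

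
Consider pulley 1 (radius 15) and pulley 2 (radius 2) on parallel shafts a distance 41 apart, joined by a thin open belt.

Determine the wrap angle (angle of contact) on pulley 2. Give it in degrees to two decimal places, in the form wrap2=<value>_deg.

open belt: β = asin((r2−r1)/C) = asin(-13/41) = -18.4860°
wrap1 = π − 2β = 216.9720°
wrap2 = π + 2β = 143.0280°

wrap2=143.03_deg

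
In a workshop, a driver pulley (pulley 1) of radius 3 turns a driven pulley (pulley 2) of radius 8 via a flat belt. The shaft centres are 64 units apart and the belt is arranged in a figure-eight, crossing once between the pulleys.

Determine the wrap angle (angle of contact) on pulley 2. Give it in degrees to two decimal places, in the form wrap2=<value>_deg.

wrap2=199.79_deg

crossed belt: β = asin((r1+r2)/C) = asin(11/64) = 9.8969°
wrap1 = wrap2 = π + 2β = 199.7937°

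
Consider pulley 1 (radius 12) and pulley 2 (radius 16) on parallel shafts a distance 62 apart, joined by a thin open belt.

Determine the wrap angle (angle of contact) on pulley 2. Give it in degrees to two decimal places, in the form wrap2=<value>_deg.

wrap2=187.40_deg

open belt: β = asin((r2−r1)/C) = asin(4/62) = 3.6991°
wrap1 = π − 2β = 172.6019°
wrap2 = π + 2β = 187.3981°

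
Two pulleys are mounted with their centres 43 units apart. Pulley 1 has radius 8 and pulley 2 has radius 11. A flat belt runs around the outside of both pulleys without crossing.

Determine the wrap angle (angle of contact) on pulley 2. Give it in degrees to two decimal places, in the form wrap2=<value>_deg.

open belt: β = asin((r2−r1)/C) = asin(3/43) = 4.0006°
wrap1 = π − 2β = 171.9987°
wrap2 = π + 2β = 188.0013°

wrap2=188.00_deg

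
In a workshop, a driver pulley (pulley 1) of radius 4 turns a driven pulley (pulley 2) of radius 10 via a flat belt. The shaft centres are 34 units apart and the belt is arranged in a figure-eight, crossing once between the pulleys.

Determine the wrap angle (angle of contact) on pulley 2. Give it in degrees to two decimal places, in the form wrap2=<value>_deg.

wrap2=228.63_deg

crossed belt: β = asin((r1+r2)/C) = asin(14/34) = 24.3157°
wrap1 = wrap2 = π + 2β = 228.6315°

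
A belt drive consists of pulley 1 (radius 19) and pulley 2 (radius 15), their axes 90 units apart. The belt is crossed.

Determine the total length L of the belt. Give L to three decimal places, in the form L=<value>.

L=299.818

crossed belt: β = asin((r1+r2)/C) = asin(34/90) = 22.1961°
wrap1 = wrap2 = π + 2β = 224.3922°
tangent length = C·cosβ = 83.3307
L = (r1+r2)·wrap + 2·C·cosβ = 34·3.9164 + 2·83.3307 = 299.8183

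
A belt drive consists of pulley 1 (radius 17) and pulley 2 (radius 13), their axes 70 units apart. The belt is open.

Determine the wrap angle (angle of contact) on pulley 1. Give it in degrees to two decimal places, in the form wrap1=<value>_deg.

open belt: β = asin((r2−r1)/C) = asin(-4/70) = -3.2758°
wrap1 = π − 2β = 186.5517°
wrap2 = π + 2β = 173.4483°

wrap1=186.55_deg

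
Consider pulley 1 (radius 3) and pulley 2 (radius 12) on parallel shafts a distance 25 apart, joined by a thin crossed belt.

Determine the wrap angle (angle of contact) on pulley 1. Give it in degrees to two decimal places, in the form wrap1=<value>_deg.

wrap1=253.74_deg

crossed belt: β = asin((r1+r2)/C) = asin(15/25) = 36.8699°
wrap1 = wrap2 = π + 2β = 253.7398°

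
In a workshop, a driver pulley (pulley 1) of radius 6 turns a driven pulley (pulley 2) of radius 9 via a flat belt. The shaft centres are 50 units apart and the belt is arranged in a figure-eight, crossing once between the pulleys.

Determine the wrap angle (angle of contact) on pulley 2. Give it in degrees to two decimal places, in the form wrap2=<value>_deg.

wrap2=214.92_deg

crossed belt: β = asin((r1+r2)/C) = asin(15/50) = 17.4576°
wrap1 = wrap2 = π + 2β = 214.9152°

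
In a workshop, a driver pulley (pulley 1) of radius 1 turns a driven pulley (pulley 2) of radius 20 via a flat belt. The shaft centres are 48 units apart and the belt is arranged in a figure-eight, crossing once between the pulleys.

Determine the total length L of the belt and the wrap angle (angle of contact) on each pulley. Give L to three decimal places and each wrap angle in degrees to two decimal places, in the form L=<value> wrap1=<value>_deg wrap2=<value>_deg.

crossed belt: β = asin((r1+r2)/C) = asin(21/48) = 25.9445°
wrap1 = wrap2 = π + 2β = 231.8890°
tangent length = C·cosβ = 43.1625
L = (r1+r2)·wrap + 2·C·cosβ = 21·4.0472 + 2·43.1625 = 171.3167

L=171.317 wrap1=231.89_deg wrap2=231.89_deg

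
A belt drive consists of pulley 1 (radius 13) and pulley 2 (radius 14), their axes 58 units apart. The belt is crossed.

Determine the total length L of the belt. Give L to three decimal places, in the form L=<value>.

crossed belt: β = asin((r1+r2)/C) = asin(27/58) = 27.7437°
wrap1 = wrap2 = π + 2β = 235.4874°
tangent length = C·cosβ = 51.3323
L = (r1+r2)·wrap + 2·C·cosβ = 27·4.1100 + 2·51.3323 = 213.6353

L=213.635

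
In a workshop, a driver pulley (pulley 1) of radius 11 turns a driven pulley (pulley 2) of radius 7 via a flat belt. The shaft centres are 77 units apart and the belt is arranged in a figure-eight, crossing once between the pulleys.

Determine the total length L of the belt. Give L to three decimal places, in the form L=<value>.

crossed belt: β = asin((r1+r2)/C) = asin(18/77) = 13.5189°
wrap1 = wrap2 = π + 2β = 207.0378°
tangent length = C·cosβ = 74.8665
L = (r1+r2)·wrap + 2·C·cosβ = 18·3.6135 + 2·74.8665 = 214.7759

L=214.776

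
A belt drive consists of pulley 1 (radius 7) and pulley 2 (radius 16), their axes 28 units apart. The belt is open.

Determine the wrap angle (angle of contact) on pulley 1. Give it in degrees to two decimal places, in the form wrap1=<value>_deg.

wrap1=142.50_deg

open belt: β = asin((r2−r1)/C) = asin(9/28) = 18.7493°
wrap1 = π − 2β = 142.5013°
wrap2 = π + 2β = 217.4987°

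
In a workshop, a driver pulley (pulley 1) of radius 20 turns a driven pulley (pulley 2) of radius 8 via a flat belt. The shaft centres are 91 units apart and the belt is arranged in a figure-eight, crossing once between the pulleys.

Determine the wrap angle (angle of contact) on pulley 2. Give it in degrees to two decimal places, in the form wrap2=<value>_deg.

crossed belt: β = asin((r1+r2)/C) = asin(28/91) = 17.9202°
wrap1 = wrap2 = π + 2β = 215.8404°

wrap2=215.84_deg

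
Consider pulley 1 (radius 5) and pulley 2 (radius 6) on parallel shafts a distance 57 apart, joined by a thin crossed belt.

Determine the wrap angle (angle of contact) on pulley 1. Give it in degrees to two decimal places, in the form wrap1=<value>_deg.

crossed belt: β = asin((r1+r2)/C) = asin(11/57) = 11.1269°
wrap1 = wrap2 = π + 2β = 202.2538°

wrap1=202.25_deg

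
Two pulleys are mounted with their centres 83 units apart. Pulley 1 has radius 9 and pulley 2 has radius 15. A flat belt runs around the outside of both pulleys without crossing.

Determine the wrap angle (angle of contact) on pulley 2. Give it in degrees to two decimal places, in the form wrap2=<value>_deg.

wrap2=188.29_deg

open belt: β = asin((r2−r1)/C) = asin(6/83) = 4.1455°
wrap1 = π − 2β = 171.7090°
wrap2 = π + 2β = 188.2910°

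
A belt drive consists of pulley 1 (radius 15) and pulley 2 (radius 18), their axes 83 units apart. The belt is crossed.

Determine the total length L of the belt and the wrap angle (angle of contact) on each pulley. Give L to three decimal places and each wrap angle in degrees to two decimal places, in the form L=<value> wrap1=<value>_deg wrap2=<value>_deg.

crossed belt: β = asin((r1+r2)/C) = asin(33/83) = 23.4276°
wrap1 = wrap2 = π + 2β = 226.8553°
tangent length = C·cosβ = 76.1577
L = (r1+r2)·wrap + 2·C·cosβ = 33·3.9594 + 2·76.1577 = 282.9747

L=282.975 wrap1=226.86_deg wrap2=226.86_deg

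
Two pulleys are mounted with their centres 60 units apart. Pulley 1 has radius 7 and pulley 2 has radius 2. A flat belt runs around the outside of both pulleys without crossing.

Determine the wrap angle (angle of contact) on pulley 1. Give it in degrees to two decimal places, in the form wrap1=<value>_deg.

wrap1=189.56_deg

open belt: β = asin((r2−r1)/C) = asin(-5/60) = -4.7802°
wrap1 = π − 2β = 189.5604°
wrap2 = π + 2β = 170.4396°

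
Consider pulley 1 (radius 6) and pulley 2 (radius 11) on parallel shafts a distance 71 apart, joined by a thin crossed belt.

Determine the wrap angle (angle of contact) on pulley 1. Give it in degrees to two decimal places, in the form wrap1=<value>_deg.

wrap1=207.71_deg

crossed belt: β = asin((r1+r2)/C) = asin(17/71) = 13.8533°
wrap1 = wrap2 = π + 2β = 207.7066°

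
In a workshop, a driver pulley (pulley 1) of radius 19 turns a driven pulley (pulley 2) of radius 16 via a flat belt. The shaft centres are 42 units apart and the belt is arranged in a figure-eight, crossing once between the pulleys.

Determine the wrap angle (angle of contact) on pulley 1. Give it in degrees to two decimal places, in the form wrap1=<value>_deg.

wrap1=292.89_deg

crossed belt: β = asin((r1+r2)/C) = asin(35/42) = 56.4427°
wrap1 = wrap2 = π + 2β = 292.8854°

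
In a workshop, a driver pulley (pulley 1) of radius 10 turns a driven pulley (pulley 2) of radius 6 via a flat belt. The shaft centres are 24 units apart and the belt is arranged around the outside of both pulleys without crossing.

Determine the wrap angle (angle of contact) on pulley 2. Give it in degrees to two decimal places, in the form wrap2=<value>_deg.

wrap2=160.81_deg

open belt: β = asin((r2−r1)/C) = asin(-4/24) = -9.5941°
wrap1 = π − 2β = 199.1881°
wrap2 = π + 2β = 160.8119°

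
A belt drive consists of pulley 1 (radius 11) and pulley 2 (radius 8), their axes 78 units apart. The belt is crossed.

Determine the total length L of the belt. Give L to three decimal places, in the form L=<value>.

crossed belt: β = asin((r1+r2)/C) = asin(19/78) = 14.0985°
wrap1 = wrap2 = π + 2β = 208.1970°
tangent length = C·cosβ = 75.6505
L = (r1+r2)·wrap + 2·C·cosβ = 19·3.6337 + 2·75.6505 = 220.3418

L=220.342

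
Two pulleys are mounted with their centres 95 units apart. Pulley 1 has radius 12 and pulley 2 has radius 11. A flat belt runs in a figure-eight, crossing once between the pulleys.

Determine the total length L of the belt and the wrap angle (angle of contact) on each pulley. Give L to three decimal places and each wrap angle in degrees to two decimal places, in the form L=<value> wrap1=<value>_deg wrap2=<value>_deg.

L=267.853 wrap1=208.02_deg wrap2=208.02_deg

crossed belt: β = asin((r1+r2)/C) = asin(23/95) = 14.0108°
wrap1 = wrap2 = π + 2β = 208.0217°
tangent length = C·cosβ = 92.1737
L = (r1+r2)·wrap + 2·C·cosβ = 23·3.6307 + 2·92.1737 = 267.8527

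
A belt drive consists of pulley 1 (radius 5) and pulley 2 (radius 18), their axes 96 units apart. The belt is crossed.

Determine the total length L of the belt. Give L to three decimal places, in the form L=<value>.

crossed belt: β = asin((r1+r2)/C) = asin(23/96) = 13.8619°
wrap1 = wrap2 = π + 2β = 207.7239°
tangent length = C·cosβ = 93.2041
L = (r1+r2)·wrap + 2·C·cosβ = 23·3.6255 + 2·93.2041 = 269.7939

L=269.794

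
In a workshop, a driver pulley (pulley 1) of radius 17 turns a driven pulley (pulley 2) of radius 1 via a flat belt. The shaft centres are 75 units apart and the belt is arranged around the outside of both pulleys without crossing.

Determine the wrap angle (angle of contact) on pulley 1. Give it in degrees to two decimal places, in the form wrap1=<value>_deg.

wrap1=204.64_deg

open belt: β = asin((r2−r1)/C) = asin(-16/75) = -12.3178°
wrap1 = π − 2β = 204.6355°
wrap2 = π + 2β = 155.3645°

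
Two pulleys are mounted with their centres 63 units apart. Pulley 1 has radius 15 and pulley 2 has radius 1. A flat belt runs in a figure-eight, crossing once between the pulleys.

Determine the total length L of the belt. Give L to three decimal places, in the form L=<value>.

crossed belt: β = asin((r1+r2)/C) = asin(16/63) = 14.7125°
wrap1 = wrap2 = π + 2β = 209.4249°
tangent length = C·cosβ = 60.9344
L = (r1+r2)·wrap + 2·C·cosβ = 16·3.6552 + 2·60.9344 = 180.3513

L=180.351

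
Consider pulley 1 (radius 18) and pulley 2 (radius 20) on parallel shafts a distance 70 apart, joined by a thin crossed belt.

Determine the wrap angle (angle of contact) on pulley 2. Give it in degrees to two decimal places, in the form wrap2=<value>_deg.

crossed belt: β = asin((r1+r2)/C) = asin(38/70) = 32.8783°
wrap1 = wrap2 = π + 2β = 245.7567°

wrap2=245.76_deg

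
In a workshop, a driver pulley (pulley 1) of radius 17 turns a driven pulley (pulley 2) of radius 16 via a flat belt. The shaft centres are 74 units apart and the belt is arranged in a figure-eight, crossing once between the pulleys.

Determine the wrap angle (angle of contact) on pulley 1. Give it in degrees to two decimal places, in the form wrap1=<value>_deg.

wrap1=232.97_deg

crossed belt: β = asin((r1+r2)/C) = asin(33/74) = 26.4839°
wrap1 = wrap2 = π + 2β = 232.9678°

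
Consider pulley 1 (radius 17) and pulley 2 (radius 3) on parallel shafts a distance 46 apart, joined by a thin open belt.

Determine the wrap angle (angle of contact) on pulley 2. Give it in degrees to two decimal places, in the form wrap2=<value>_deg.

wrap2=144.56_deg

open belt: β = asin((r2−r1)/C) = asin(-14/46) = -17.7189°
wrap1 = π − 2β = 215.4379°
wrap2 = π + 2β = 144.5621°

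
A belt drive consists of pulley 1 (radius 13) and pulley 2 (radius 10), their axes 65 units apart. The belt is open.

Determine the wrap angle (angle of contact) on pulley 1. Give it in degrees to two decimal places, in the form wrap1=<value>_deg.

open belt: β = asin((r2−r1)/C) = asin(-3/65) = -2.6454°
wrap1 = π − 2β = 185.2907°
wrap2 = π + 2β = 174.7093°

wrap1=185.29_deg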